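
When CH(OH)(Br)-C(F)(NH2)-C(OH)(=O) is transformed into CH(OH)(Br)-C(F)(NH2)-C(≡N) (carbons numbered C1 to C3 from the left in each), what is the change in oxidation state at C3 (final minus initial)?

0

Before: C3 has 1 bond to C, 3 bonds to O → oxidation state +3.
After: C3 has 1 bond to C, 3 bonds to N → oxidation state +3.
Δ = +3 − (+3) = 0, so no net redox change at C3.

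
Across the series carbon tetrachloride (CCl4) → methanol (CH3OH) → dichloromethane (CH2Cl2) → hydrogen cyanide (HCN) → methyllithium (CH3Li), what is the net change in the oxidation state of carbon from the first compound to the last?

-8

Carbon oxidation states along the series — carbon tetrachloride: +4, methanol: -2, dichloromethane: 0, hydrogen cyanide: +2, methyllithium: -4.
Net change = -4 − (+4) = -8.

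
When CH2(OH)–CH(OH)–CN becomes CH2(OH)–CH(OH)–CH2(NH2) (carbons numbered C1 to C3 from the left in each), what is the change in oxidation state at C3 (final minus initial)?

Before: C3 has 1 bond to C, 3 bonds to N → oxidation state +3.
After: C3 has 1 bond to C, 2 bonds to H, 1 bond to N → oxidation state -1.
Δ = -1 − (+3) = -4, so this is a reduction at C3.

-4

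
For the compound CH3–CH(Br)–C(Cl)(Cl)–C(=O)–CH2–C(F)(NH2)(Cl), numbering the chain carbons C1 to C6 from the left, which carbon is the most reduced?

Tallying each carbon's bonds:
C1: 1C, 3H → 0 − 3 = -3
C2: 2C, 1H, 1Br → 0 − 1 + 1 = 0
C3: 2C, 2Cl → 0 + 2 = +2
C4: 2C, 2O → 0 + 2 = +2
C5: 2C, 2H → 0 − 2 = -2
C6: 1C, 1N, 1F, 1Cl → 0 + 1 + 1 + 1 = +3
The most reduced carbon is C1 at -3.

C1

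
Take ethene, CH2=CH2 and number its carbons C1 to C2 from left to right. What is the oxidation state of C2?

C2 has one bond to H (-1), one bond to H (-1), a double bond to C (2×0 = 0).
Oxidation state = -1 − 1 + 0 = -2.

-2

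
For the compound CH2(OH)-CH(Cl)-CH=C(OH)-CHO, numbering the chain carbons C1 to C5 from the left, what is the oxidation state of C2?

Each bond to a more electronegative atom (O, N, halogen) counts +1, each bond to a less electronegative atom (H, metal, B, Si) counts −1, and each C–C bond counts 0.
C2 has one bond to C (0), one bond to C (0), one bond to Cl (+1), one bond to H (-1).
Oxidation state = 0 + 0 + 1 − 1 = 0.

0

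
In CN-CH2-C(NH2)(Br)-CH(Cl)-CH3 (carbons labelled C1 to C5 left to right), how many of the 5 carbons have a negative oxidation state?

Tallying each carbon's bonds:
C1: 1C, 3N → 0 + 3 = +3
C2: 2C, 2H → 0 − 2 = -2
C3: 2C, 1N, 1Br → 0 + 1 + 1 = +2
C4: 2C, 1H, 1Cl → 0 − 1 + 1 = 0
C5: 1C, 3H → 0 − 3 = -3
2 carbons (C2, C5) meet the condition.

2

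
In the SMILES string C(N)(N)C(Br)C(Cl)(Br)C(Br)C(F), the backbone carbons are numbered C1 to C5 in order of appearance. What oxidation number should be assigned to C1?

+1

Each bond to a more electronegative atom (O, N, halogen) counts +1, each bond to a less electronegative atom (H, metal, B, Si) counts −1, and each C–C bond counts 0.
C1 has one bond to C (0), one bond to H (-1), one bond to N (+1), one bond to N (+1).
Oxidation state = 0 − 1 + 1 + 1 = +1.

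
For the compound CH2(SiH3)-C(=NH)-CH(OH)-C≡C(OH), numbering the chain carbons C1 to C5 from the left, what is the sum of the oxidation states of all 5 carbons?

0

Tallying each carbon's bonds:
C1: 1C, 2H, 1Si → 0 − 2 − 1 = -3
C2: 2C, 2N → 0 + 2 = +2
C3: 2C, 1H, 1O → 0 − 1 + 1 = 0
C4: 4C → 0 = 0
C5: 3C, 1O → 0 + 1 = +1
Sum = -3 + 2 + 0 + 0 + 1 = 0.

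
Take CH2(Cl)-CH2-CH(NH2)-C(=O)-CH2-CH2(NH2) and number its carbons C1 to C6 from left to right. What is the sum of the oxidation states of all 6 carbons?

Tallying each carbon's bonds:
C1: 1C, 2H, 1Cl → 0 − 2 + 1 = -1
C2: 2C, 2H → 0 − 2 = -2
C3: 2C, 1H, 1N → 0 − 1 + 1 = 0
C4: 2C, 2O → 0 + 2 = +2
C5: 2C, 2H → 0 − 2 = -2
C6: 1C, 2H, 1N → 0 − 2 + 1 = -1
Sum = -1 − 2 + 0 + 2 − 2 − 1 = -4.

-4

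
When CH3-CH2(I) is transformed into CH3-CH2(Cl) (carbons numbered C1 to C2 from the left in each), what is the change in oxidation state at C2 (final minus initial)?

Before: C2 has 1 bond to C, 2 bonds to H, 1 bond to I → oxidation state -1.
After: C2 has 1 bond to C, 2 bonds to H, 1 bond to Cl → oxidation state -1.
Δ = -1 − (-1) = 0, so no net redox change at C2.

0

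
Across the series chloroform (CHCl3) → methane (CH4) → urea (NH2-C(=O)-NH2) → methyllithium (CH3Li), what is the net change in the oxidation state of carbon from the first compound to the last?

-6

Carbon oxidation states along the series — chloroform: +2, methane: -4, urea: +4, methyllithium: -4.
Net change = -4 − (+2) = -6.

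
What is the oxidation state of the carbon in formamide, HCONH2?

The carbon has one bond to H (-1), a double bond to O (2×+1 = +2), one bond to N (+1).
Oxidation state = -1 + 2 + 1 = +2.

+2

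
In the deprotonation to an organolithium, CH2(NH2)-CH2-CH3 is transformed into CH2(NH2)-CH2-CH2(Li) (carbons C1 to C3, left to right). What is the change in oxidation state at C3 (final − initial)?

0

Before: C3 has 1 bond to C, 3 bonds to H → oxidation state -3.
After: C3 has 1 bond to C, 2 bonds to H, 1 bond to Li → oxidation state -3.
Δ = -3 − (-3) = 0, so no net redox change at C3.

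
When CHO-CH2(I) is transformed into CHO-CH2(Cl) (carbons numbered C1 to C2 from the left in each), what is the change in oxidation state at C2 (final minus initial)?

0

Before: C2 has 1 bond to C, 2 bonds to H, 1 bond to I → oxidation state -1.
After: C2 has 1 bond to C, 2 bonds to H, 1 bond to Cl → oxidation state -1.
Δ = -1 − (-1) = 0, so no net redox change at C2.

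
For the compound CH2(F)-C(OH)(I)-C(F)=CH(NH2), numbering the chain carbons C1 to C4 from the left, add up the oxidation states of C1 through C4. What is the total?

+2

Assign +1 per bond to O/N/halogen, −1 per bond to H or an electropositive element, and 0 per bond to carbon. Tallying each carbon:
C1: 1C, 2H, 1F → 0 − 2 + 1 = -1
C2: 2C, 1O, 1I → 0 + 1 + 1 = +2
C3: 3C, 1F → 0 + 1 = +1
C4: 2C, 1H, 1N → 0 − 1 + 1 = 0
Sum = -1 + 2 + 1 + 0 = +2.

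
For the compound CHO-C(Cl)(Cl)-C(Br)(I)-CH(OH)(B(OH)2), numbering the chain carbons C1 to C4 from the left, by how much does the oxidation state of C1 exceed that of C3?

C1: 1C, 1H, 2O → 0 − 1 + 2 = +1
C3: 2C, 1Br, 1I → 0 + 1 + 1 = +2
Difference: +1 − (+2) = -1.

-1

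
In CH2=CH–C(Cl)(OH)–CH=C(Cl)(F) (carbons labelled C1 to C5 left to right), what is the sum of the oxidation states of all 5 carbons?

0

Bonds to more-electronegative neighbours contribute +1 each, bonds to H or metals contribute −1 each, and C–C bonds contribute 0. Tallying each carbon:
C1: 2C, 2H → 0 − 2 = -2
C2: 3C, 1H → 0 − 1 = -1
C3: 2C, 1O, 1Cl → 0 + 1 + 1 = +2
C4: 3C, 1H → 0 − 1 = -1
C5: 2C, 1F, 1Cl → 0 + 1 + 1 = +2
Sum = -2 − 1 + 2 − 1 + 2 = 0.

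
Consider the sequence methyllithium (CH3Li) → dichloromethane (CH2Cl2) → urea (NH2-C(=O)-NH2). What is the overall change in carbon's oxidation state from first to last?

+8

Carbon oxidation states along the series — methyllithium: -4, dichloromethane: 0, urea: +4.
Net change = +4 − (-4) = +8.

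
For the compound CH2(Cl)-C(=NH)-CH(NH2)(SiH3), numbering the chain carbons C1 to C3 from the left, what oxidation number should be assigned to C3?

-1

C3 has one bond to C (0), one bond to H (-1), one bond to N (+1), one bond to Si (-1).
Oxidation state = 0 − 1 + 1 − 1 = -1.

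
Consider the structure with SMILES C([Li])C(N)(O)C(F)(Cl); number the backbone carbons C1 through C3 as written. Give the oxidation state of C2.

C2 has one bond to C (0), one bond to C (0), one bond to N (+1), one bond to O (+1).
Oxidation state = 0 + 0 + 1 + 1 = +2.

+2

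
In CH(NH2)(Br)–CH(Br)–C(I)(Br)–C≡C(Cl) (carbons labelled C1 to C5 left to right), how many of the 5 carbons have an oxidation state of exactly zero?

Tallying each carbon's bonds:
C1: 1C, 1H, 1N, 1Br → 0 − 1 + 1 + 1 = +1
C2: 2C, 1H, 1Br → 0 − 1 + 1 = 0
C3: 2C, 1Br, 1I → 0 + 1 + 1 = +2
C4: 4C → 0 = 0
C5: 3C, 1Cl → 0 + 1 = +1
2 carbons (C2, C4) meet the condition.

2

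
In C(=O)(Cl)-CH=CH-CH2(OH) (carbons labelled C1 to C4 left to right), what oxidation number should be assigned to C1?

C1 has one bond to C (0), a double bond to O (2×+1 = +2), one bond to Cl (+1).
Oxidation state = 0 + 2 + 1 = +3.

+3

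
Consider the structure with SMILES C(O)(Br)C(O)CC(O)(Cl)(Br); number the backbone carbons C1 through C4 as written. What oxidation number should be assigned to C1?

+1

Each bond to a more electronegative atom (O, N, halogen) counts +1, each bond to a less electronegative atom (H, metal, B, Si) counts −1, and each C–C bond counts 0.
C1 has one bond to C (0), one bond to H (-1), one bond to O (+1), one bond to Br (+1).
Oxidation state = 0 − 1 + 1 + 1 = +1.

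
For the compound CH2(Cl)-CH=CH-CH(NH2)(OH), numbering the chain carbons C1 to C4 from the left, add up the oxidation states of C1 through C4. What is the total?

Assign +1 per bond to O/N/halogen, −1 per bond to H or an electropositive element, and 0 per bond to carbon. Tallying each carbon:
C1: 1C, 2H, 1Cl → 0 − 2 + 1 = -1
C2: 3C, 1H → 0 − 1 = -1
C3: 3C, 1H → 0 − 1 = -1
C4: 1C, 1H, 1O, 1N → 0 − 1 + 1 + 1 = +1
Sum = -1 − 1 − 1 + 1 = -2.

-2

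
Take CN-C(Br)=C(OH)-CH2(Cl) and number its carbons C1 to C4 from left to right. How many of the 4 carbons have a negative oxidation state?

1

Bonds to more-electronegative neighbours contribute +1 each, bonds to H or metals contribute −1 each, and C–C bonds contribute 0. Tallying each carbon:
C1: 1C, 3N → 0 + 3 = +3
C2: 3C, 1Br → 0 + 1 = +1
C3: 3C, 1O → 0 + 1 = +1
C4: 1C, 2H, 1Cl → 0 − 2 + 1 = -1
1 carbon (C4) meets the condition.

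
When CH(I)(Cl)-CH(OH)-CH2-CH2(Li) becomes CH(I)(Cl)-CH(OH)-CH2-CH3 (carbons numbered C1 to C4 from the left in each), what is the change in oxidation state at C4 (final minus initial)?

0

Before: C4 has 1 bond to C, 2 bonds to H, 1 bond to Li → oxidation state -3.
After: C4 has 1 bond to C, 3 bonds to H → oxidation state -3.
Δ = -3 − (-3) = 0, so no net redox change at C4.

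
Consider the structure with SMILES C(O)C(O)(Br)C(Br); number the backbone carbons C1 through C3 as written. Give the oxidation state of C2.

C2 has one bond to C (0), one bond to C (0), one bond to O (+1), one bond to Br (+1).
Oxidation state = 0 + 0 + 1 + 1 = +2.

+2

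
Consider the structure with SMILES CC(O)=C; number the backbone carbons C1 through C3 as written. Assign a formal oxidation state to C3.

C3 has a double bond to C (2×0 = 0), one bond to H (-1), one bond to H (-1).
Oxidation state = 0 − 1 − 1 = -2.

-2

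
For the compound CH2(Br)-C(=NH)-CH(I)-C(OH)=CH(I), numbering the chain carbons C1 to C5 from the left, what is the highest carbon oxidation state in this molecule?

Tallying each carbon's bonds:
C1: 1C, 2H, 1Br → 0 − 2 + 1 = -1
C2: 2C, 2N → 0 + 2 = +2
C3: 2C, 1H, 1I → 0 − 1 + 1 = 0
C4: 3C, 1O → 0 + 1 = +1
C5: 2C, 1H, 1I → 0 − 1 + 1 = 0
The highest value is +2.

+2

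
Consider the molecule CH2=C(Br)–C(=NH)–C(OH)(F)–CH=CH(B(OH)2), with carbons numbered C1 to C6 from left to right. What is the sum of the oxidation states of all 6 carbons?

Tallying each carbon's bonds:
C1: 2C, 2H → 0 − 2 = -2
C2: 3C, 1Br → 0 + 1 = +1
C3: 2C, 2N → 0 + 2 = +2
C4: 2C, 1O, 1F → 0 + 1 + 1 = +2
C5: 3C, 1H → 0 − 1 = -1
C6: 2C, 1H, 1B → 0 − 1 − 1 = -2
Sum = -2 + 1 + 2 + 2 − 1 − 2 = 0.

0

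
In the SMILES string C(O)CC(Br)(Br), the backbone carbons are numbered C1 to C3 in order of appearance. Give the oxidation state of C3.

+1

C3 has one bond to C (0), one bond to H (-1), one bond to Br (+1), one bond to Br (+1).
Oxidation state = 0 − 1 + 1 + 1 = +1.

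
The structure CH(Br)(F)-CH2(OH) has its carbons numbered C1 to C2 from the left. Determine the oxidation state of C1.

+1

Assign +1 per bond to O/N/halogen, −1 per bond to H or an electropositive element, and 0 per bond to carbon.
C1 has one bond to C (0), one bond to Br (+1), one bond to F (+1), one bond to H (-1).
Oxidation state = 0 + 1 + 1 − 1 = +1.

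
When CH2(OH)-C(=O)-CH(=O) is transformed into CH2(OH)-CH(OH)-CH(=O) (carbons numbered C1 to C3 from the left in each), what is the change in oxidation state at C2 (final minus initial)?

Before: C2 has 2 bonds to C, 2 bonds to O → oxidation state +2.
After: C2 has 2 bonds to C, 1 bond to H, 1 bond to O → oxidation state 0.
Δ = 0 − (+2) = -2, so this is a reduction at C2.

-2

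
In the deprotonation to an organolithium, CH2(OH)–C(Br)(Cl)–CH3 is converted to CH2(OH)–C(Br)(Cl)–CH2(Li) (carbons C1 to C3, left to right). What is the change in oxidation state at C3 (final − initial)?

0

Before: C3 has 1 bond to C, 3 bonds to H → oxidation state -3.
After: C3 has 1 bond to C, 2 bonds to H, 1 bond to Li → oxidation state -3.
Δ = -3 − (-3) = 0, so no net redox change at C3.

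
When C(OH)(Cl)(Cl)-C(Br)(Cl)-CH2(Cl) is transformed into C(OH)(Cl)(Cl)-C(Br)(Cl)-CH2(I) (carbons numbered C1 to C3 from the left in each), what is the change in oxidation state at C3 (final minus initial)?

0

Before: C3 has 1 bond to C, 2 bonds to H, 1 bond to Cl → oxidation state -1.
After: C3 has 1 bond to C, 2 bonds to H, 1 bond to I → oxidation state -1.
Δ = -1 − (-1) = 0, so no net redox change at C3.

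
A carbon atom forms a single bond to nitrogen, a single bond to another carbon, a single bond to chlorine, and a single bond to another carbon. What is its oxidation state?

The carbon has one bond to C (0), one bond to C (0), one bond to N (+1), one bond to Cl (+1).
Oxidation state = 0 + 0 + 1 + 1 = +2.

+2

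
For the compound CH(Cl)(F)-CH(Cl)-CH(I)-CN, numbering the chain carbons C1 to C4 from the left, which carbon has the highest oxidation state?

Tallying each carbon's bonds:
C1: 1C, 1H, 1F, 1Cl → 0 − 1 + 1 + 1 = +1
C2: 2C, 1H, 1Cl → 0 − 1 + 1 = 0
C3: 2C, 1H, 1I → 0 − 1 + 1 = 0
C4: 1C, 3N → 0 + 3 = +3
The most oxidised carbon is C4 at +3.

C4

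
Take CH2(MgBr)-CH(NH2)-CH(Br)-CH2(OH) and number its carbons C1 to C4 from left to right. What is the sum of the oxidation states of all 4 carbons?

-4

Tallying each carbon's bonds:
C1: 1C, 2H, 1Mg → 0 − 2 − 1 = -3
C2: 2C, 1H, 1N → 0 − 1 + 1 = 0
C3: 2C, 1H, 1Br → 0 − 1 + 1 = 0
C4: 1C, 2H, 1O → 0 − 2 + 1 = -1
Sum = -3 + 0 + 0 − 1 = -4.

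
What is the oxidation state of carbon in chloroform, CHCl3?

Bonds to more-electronegative neighbours contribute +1 each, bonds to H or metals contribute −1 each, and C–C bonds contribute 0.
The carbon has one bond to H (-1), one bond to Cl (+1), one bond to Cl (+1), one bond to Cl (+1).
Oxidation state = -1 + 1 + 1 + 1 = +2.

+2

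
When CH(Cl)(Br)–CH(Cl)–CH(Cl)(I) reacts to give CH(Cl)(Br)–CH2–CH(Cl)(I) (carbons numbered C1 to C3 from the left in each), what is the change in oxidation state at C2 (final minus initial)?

Before: C2 has 2 bonds to C, 1 bond to H, 1 bond to Cl → oxidation state 0.
After: C2 has 2 bonds to C, 2 bonds to H → oxidation state -2.
Δ = -2 − (0) = -2, so this is a reduction at C2.

-2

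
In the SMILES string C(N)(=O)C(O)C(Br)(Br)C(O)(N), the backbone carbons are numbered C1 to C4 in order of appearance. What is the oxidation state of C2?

0

Assign +1 per bond to O/N/halogen, −1 per bond to H or an electropositive element, and 0 per bond to carbon.
C2 has one bond to C (0), one bond to C (0), one bond to H (-1), one bond to O (+1).
Oxidation state = 0 + 0 − 1 + 1 = 0.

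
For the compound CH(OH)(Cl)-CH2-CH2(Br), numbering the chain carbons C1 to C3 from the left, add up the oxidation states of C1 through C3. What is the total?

-2

Tallying each carbon's bonds:
C1: 1C, 1H, 1O, 1Cl → 0 − 1 + 1 + 1 = +1
C2: 2C, 2H → 0 − 2 = -2
C3: 1C, 2H, 1Br → 0 − 2 + 1 = -1
Sum = +1 − 2 − 1 = -2.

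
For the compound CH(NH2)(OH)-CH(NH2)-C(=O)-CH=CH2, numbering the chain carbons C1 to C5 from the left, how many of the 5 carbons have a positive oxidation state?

Each bond to a more electronegative atom (O, N, halogen) counts +1, each bond to a less electronegative atom (H, metal, B, Si) counts −1, and each C–C bond counts 0. Tallying each carbon:
C1: 1C, 1H, 1O, 1N → 0 − 1 + 1 + 1 = +1
C2: 2C, 1H, 1N → 0 − 1 + 1 = 0
C3: 2C, 2O → 0 + 2 = +2
C4: 3C, 1H → 0 − 1 = -1
C5: 2C, 2H → 0 − 2 = -2
2 carbons (C1, C3) meet the condition.

2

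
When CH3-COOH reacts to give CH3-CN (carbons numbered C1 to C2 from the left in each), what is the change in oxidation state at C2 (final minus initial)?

Before: C2 has 1 bond to C, 3 bonds to O → oxidation state +3.
After: C2 has 1 bond to C, 3 bonds to N → oxidation state +3.
Δ = +3 − (+3) = 0, so no net redox change at C2.

0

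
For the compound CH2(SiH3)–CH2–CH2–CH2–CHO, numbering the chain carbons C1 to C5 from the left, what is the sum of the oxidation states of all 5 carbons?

Tallying each carbon's bonds:
C1: 1C, 2H, 1Si → 0 − 2 − 1 = -3
C2: 2C, 2H → 0 − 2 = -2
C3: 2C, 2H → 0 − 2 = -2
C4: 2C, 2H → 0 − 2 = -2
C5: 1C, 1H, 2O → 0 − 1 + 2 = +1
Sum = -3 − 2 − 2 − 2 + 1 = -8.

-8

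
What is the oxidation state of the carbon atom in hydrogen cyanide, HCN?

Count +1 for every bond to an atom more electronegative than carbon and −1 for every bond to one less electronegative; C–C bonds are 0.
The carbon has one bond to H (-1), a triple bond to N (3×+1 = +3).
Oxidation state = -1 + 3 = +2.

+2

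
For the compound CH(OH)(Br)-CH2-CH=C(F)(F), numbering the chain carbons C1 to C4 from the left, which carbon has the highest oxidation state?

Tallying each carbon's bonds:
C1: 1C, 1H, 1O, 1Br → 0 − 1 + 1 + 1 = +1
C2: 2C, 2H → 0 − 2 = -2
C3: 3C, 1H → 0 − 1 = -1
C4: 2C, 2F → 0 + 2 = +2
The most oxidised carbon is C4 at +2.

C4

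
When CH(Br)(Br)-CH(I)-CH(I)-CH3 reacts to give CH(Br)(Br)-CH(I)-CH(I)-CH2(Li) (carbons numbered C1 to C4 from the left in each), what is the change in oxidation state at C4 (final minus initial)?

Before: C4 has 1 bond to C, 3 bonds to H → oxidation state -3.
After: C4 has 1 bond to C, 2 bonds to H, 1 bond to Li → oxidation state -3.
Δ = -3 − (-3) = 0, so no net redox change at C4.

0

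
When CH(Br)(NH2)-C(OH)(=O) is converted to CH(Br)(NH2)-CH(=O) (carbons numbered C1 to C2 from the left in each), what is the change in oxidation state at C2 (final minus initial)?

Before: C2 has 1 bond to C, 3 bonds to O → oxidation state +3.
After: C2 has 1 bond to C, 1 bond to H, 2 bonds to O → oxidation state +1.
Δ = +1 − (+3) = -2, so this is a reduction at C2.

-2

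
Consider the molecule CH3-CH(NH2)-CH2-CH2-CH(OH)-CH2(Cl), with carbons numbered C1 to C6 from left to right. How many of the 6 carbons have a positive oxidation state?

Tallying each carbon's bonds:
C1: 1C, 3H → 0 − 3 = -3
C2: 2C, 1H, 1N → 0 − 1 + 1 = 0
C3: 2C, 2H → 0 − 2 = -2
C4: 2C, 2H → 0 − 2 = -2
C5: 2C, 1H, 1O → 0 − 1 + 1 = 0
C6: 1C, 2H, 1Cl → 0 − 2 + 1 = -1
0 carbons meet the condition.

0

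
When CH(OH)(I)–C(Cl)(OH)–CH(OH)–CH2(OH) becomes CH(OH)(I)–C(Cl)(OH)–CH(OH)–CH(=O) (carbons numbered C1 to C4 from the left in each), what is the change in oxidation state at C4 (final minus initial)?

Before: C4 has 1 bond to C, 2 bonds to H, 1 bond to O → oxidation state -1.
After: C4 has 1 bond to C, 1 bond to H, 2 bonds to O → oxidation state +1.
Δ = +1 − (-1) = +2, so this is an oxidation at C4.

+2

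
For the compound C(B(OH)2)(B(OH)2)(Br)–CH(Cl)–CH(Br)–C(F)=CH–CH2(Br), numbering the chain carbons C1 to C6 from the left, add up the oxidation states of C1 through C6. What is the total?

Count +1 for every bond to an atom more electronegative than carbon and −1 for every bond to one less electronegative; C–C bonds are 0. Tallying each carbon:
C1: 1C, 1Br, 2B → 0 + 1 − 2 = -1
C2: 2C, 1H, 1Cl → 0 − 1 + 1 = 0
C3: 2C, 1H, 1Br → 0 − 1 + 1 = 0
C4: 3C, 1F → 0 + 1 = +1
C5: 3C, 1H → 0 − 1 = -1
C6: 1C, 2H, 1Br → 0 − 2 + 1 = -1
Sum = -1 + 0 + 0 + 1 − 1 − 1 = -2.

-2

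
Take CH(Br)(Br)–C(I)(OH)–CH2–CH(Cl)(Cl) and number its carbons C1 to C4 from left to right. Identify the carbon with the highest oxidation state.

C2

Each bond to a more electronegative atom (O, N, halogen) counts +1, each bond to a less electronegative atom (H, metal, B, Si) counts −1, and each C–C bond counts 0. Tallying each carbon:
C1: 1C, 1H, 2Br → 0 − 1 + 2 = +1
C2: 2C, 1O, 1I → 0 + 1 + 1 = +2
C3: 2C, 2H → 0 − 2 = -2
C4: 1C, 1H, 2Cl → 0 − 1 + 2 = +1
The most oxidised carbon is C2 at +2.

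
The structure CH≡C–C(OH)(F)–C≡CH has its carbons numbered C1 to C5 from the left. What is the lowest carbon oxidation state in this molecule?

-1

Bonds to more-electronegative neighbours contribute +1 each, bonds to H or metals contribute −1 each, and C–C bonds contribute 0. Tallying each carbon:
C1: 3C, 1H → 0 − 1 = -1
C2: 4C → 0 = 0
C3: 2C, 1O, 1F → 0 + 1 + 1 = +2
C4: 4C → 0 = 0
C5: 3C, 1H → 0 − 1 = -1
The lowest value is -1.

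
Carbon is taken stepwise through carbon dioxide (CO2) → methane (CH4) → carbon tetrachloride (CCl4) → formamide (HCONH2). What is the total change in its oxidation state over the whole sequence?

Carbon oxidation states along the series — carbon dioxide: +4, methane: -4, carbon tetrachloride: +4, formamide: +2.
Net change = +2 − (+4) = -2.

-2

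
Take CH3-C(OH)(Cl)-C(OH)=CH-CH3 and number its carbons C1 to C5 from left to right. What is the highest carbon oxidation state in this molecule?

+2

Tallying each carbon's bonds:
C1: 1C, 3H → 0 − 3 = -3
C2: 2C, 1O, 1Cl → 0 + 1 + 1 = +2
C3: 3C, 1O → 0 + 1 = +1
C4: 3C, 1H → 0 − 1 = -1
C5: 1C, 3H → 0 − 3 = -3
The highest value is +2.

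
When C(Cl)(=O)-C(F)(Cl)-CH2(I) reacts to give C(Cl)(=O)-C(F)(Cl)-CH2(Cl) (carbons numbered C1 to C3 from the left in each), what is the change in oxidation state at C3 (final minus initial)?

0

Before: C3 has 1 bond to C, 2 bonds to H, 1 bond to I → oxidation state -1.
After: C3 has 1 bond to C, 2 bonds to H, 1 bond to Cl → oxidation state -1.
Δ = -1 − (-1) = 0, so no net redox change at C3.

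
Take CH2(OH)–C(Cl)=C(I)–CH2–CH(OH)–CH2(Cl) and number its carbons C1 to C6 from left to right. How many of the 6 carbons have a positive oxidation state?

2

Tallying each carbon's bonds:
C1: 1C, 2H, 1O → 0 − 2 + 1 = -1
C2: 3C, 1Cl → 0 + 1 = +1
C3: 3C, 1I → 0 + 1 = +1
C4: 2C, 2H → 0 − 2 = -2
C5: 2C, 1H, 1O → 0 − 1 + 1 = 0
C6: 1C, 2H, 1Cl → 0 − 2 + 1 = -1
2 carbons (C2, C3) meet the condition.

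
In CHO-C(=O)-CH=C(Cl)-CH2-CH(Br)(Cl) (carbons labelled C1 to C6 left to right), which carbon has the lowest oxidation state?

Tallying each carbon's bonds:
C1: 1C, 1H, 2O → 0 − 1 + 2 = +1
C2: 2C, 2O → 0 + 2 = +2
C3: 3C, 1H → 0 − 1 = -1
C4: 3C, 1Cl → 0 + 1 = +1
C5: 2C, 2H → 0 − 2 = -2
C6: 1C, 1H, 1Cl, 1Br → 0 − 1 + 1 + 1 = +1
The most reduced carbon is C5 at -2.

C5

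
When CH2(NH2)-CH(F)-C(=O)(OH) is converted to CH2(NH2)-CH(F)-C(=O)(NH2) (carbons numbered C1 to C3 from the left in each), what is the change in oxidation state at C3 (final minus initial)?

0

Before: C3 has 1 bond to C, 3 bonds to O → oxidation state +3.
After: C3 has 1 bond to C, 2 bonds to O, 1 bond to N → oxidation state +3.
Δ = +3 − (+3) = 0, so no net redox change at C3.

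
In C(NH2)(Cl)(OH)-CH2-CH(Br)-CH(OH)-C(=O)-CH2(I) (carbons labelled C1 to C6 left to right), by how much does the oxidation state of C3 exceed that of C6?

C3: 2C, 1H, 1Br → 0 − 1 + 1 = 0
C6: 1C, 2H, 1I → 0 − 2 + 1 = -1
Difference: 0 − (-1) = +1.

+1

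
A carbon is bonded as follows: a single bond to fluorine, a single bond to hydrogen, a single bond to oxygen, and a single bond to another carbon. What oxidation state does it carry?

+1

Count +1 for every bond to an atom more electronegative than carbon and −1 for every bond to one less electronegative; C–C bonds are 0.
The carbon has one bond to C (0), one bond to F (+1), one bond to O (+1), one bond to H (-1).
Oxidation state = 0 + 1 + 1 − 1 = +1.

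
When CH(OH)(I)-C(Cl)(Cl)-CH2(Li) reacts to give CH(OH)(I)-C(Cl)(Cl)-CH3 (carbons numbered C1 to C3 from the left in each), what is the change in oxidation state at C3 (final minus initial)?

0

Before: C3 has 1 bond to C, 2 bonds to H, 1 bond to Li → oxidation state -3.
After: C3 has 1 bond to C, 3 bonds to H → oxidation state -3.
Δ = -3 − (-3) = 0, so no net redox change at C3.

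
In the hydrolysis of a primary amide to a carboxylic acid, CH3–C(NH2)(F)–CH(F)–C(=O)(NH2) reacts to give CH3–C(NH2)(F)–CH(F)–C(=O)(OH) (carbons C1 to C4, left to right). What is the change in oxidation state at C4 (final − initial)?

Before: C4 has 1 bond to C, 2 bonds to O, 1 bond to N → oxidation state +3.
After: C4 has 1 bond to C, 3 bonds to O → oxidation state +3.
Δ = +3 − (+3) = 0, so no net redox change at C4.

0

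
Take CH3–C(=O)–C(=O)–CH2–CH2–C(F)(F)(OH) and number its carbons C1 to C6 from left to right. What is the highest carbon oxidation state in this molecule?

+3

Tallying each carbon's bonds:
C1: 1C, 3H → 0 − 3 = -3
C2: 2C, 2O → 0 + 2 = +2
C3: 2C, 2O → 0 + 2 = +2
C4: 2C, 2H → 0 − 2 = -2
C5: 2C, 2H → 0 − 2 = -2
C6: 1C, 1O, 2F → 0 + 1 + 2 = +3
The highest value is +3.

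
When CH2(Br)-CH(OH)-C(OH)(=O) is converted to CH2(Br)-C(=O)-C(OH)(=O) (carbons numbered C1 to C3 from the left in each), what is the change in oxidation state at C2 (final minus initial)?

+2

Before: C2 has 2 bonds to C, 1 bond to H, 1 bond to O → oxidation state 0.
After: C2 has 2 bonds to C, 2 bonds to O → oxidation state +2.
Δ = +2 − (0) = +2, so this is an oxidation at C2.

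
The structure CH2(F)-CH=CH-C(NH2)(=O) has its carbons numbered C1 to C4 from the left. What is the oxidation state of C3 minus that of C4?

C3: 3C, 1H → 0 − 1 = -1
C4: 1C, 2O, 1N → 0 + 2 + 1 = +3
Difference: -1 − (+3) = -4.

-4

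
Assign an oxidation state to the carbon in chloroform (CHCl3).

The carbon has one bond to H (-1), one bond to Cl (+1), one bond to Cl (+1), one bond to Cl (+1).
Oxidation state = -1 + 1 + 1 + 1 = +2.

+2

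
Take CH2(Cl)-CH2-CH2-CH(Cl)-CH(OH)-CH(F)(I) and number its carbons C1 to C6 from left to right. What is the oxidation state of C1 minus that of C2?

C1: 1C, 2H, 1Cl → 0 − 2 + 1 = -1
C2: 2C, 2H → 0 − 2 = -2
Difference: -1 − (-2) = +1.

+1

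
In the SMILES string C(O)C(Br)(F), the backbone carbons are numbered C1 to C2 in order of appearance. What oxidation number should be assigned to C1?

C1 has one bond to C (0), one bond to H (-1), one bond to O (+1), one bond to H (-1).
Oxidation state = 0 − 1 + 1 − 1 = -1.

-1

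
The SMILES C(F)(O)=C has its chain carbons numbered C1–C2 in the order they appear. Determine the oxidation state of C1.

Assign +1 per bond to O/N/halogen, −1 per bond to H or an electropositive element, and 0 per bond to carbon.
C1 has a double bond to C (2×0 = 0), one bond to F (+1), one bond to O (+1).
Oxidation state = 0 + 1 + 1 = +2.

+2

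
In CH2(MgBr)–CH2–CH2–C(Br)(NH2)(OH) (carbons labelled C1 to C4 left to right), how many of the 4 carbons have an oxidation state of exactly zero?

Tallying each carbon's bonds:
C1: 1C, 2H, 1Mg → 0 − 2 − 1 = -3
C2: 2C, 2H → 0 − 2 = -2
C3: 2C, 2H → 0 − 2 = -2
C4: 1C, 1O, 1N, 1Br → 0 + 1 + 1 + 1 = +3
0 carbons meet the condition.

0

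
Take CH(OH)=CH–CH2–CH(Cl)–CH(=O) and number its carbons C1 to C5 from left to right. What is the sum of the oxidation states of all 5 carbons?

Count +1 for every bond to an atom more electronegative than carbon and −1 for every bond to one less electronegative; C–C bonds are 0. Tallying each carbon:
C1: 2C, 1H, 1O → 0 − 1 + 1 = 0
C2: 3C, 1H → 0 − 1 = -1
C3: 2C, 2H → 0 − 2 = -2
C4: 2C, 1H, 1Cl → 0 − 1 + 1 = 0
C5: 1C, 1H, 2O → 0 − 1 + 2 = +1
Sum = 0 − 1 − 2 + 0 + 1 = -2.

-2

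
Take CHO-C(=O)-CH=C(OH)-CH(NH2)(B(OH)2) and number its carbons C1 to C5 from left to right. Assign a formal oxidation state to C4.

+1

C4 has a double bond to C (2×0 = 0), one bond to C (0), one bond to O (+1).
Oxidation state = 0 + 0 + 1 = +1.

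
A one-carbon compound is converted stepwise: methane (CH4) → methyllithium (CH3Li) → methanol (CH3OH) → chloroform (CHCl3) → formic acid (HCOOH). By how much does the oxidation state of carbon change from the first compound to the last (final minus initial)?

+6

Carbon oxidation states along the series — methane: -4, methyllithium: -4, methanol: -2, chloroform: +2, formic acid: +2.
Net change = +2 − (-4) = +6.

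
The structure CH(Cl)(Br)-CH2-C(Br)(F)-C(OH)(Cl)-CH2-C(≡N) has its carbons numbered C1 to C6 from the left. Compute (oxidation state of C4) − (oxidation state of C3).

0

C4: 2C, 1O, 1Cl → 0 + 1 + 1 = +2
C3: 2C, 1F, 1Br → 0 + 1 + 1 = +2
Difference: +2 − (+2) = 0.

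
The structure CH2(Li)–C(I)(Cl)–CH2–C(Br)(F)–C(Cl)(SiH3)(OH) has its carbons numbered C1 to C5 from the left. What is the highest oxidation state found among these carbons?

+2

Tallying each carbon's bonds:
C1: 1C, 2H, 1Li → 0 − 2 − 1 = -3
C2: 2C, 1Cl, 1I → 0 + 1 + 1 = +2
C3: 2C, 2H → 0 − 2 = -2
C4: 2C, 1F, 1Br → 0 + 1 + 1 = +2
C5: 1C, 1O, 1Cl, 1Si → 0 + 1 + 1 − 1 = +1
The highest value is +2.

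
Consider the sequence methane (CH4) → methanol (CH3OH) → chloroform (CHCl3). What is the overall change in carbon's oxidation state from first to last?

+6

Carbon oxidation states along the series — methane: -4, methanol: -2, chloroform: +2.
Net change = +2 − (-4) = +6.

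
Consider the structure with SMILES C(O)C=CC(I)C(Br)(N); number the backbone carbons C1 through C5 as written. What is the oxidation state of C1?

-1

Bonds to more-electronegative neighbours contribute +1 each, bonds to H or metals contribute −1 each, and C–C bonds contribute 0.
C1 has one bond to C (0), one bond to O (+1), one bond to H (-1), one bond to H (-1).
Oxidation state = 0 + 1 − 1 − 1 = -1.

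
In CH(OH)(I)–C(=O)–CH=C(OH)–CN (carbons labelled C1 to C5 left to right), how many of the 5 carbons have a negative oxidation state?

Count +1 for every bond to an atom more electronegative than carbon and −1 for every bond to one less electronegative; C–C bonds are 0. Tallying each carbon:
C1: 1C, 1H, 1O, 1I → 0 − 1 + 1 + 1 = +1
C2: 2C, 2O → 0 + 2 = +2
C3: 3C, 1H → 0 − 1 = -1
C4: 3C, 1O → 0 + 1 = +1
C5: 1C, 3N → 0 + 3 = +3
1 carbon (C3) meets the condition.

1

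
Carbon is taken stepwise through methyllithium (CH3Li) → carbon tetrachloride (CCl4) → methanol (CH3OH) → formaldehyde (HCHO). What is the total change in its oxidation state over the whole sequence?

Carbon oxidation states along the series — methyllithium: -4, carbon tetrachloride: +4, methanol: -2, formaldehyde: 0.
Net change = 0 − (-4) = +4.

+4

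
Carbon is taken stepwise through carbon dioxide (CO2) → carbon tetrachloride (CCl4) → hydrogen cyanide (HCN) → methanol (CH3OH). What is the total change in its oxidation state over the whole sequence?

Carbon oxidation states along the series — carbon dioxide: +4, carbon tetrachloride: +4, hydrogen cyanide: +2, methanol: -2.
Net change = -2 − (+4) = -6.

-6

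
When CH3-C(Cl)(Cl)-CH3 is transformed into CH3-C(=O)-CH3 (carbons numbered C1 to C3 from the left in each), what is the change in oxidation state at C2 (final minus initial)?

Before: C2 has 2 bonds to C, 2 bonds to Cl → oxidation state +2.
After: C2 has 2 bonds to C, 2 bonds to O → oxidation state +2.
Δ = +2 − (+2) = 0, so no net redox change at C2.

0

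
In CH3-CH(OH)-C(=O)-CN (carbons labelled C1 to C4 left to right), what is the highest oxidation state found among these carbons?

+3

Bonds to more-electronegative neighbours contribute +1 each, bonds to H or metals contribute −1 each, and C–C bonds contribute 0. Tallying each carbon:
C1: 1C, 3H → 0 − 3 = -3
C2: 2C, 1H, 1O → 0 − 1 + 1 = 0
C3: 2C, 2O → 0 + 2 = +2
C4: 1C, 3N → 0 + 3 = +3
The highest value is +3.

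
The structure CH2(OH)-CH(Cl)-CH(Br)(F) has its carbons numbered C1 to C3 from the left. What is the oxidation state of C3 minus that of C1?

+2

C3: 1C, 1H, 1F, 1Br → 0 − 1 + 1 + 1 = +1
C1: 1C, 2H, 1O → 0 − 2 + 1 = -1
Difference: +1 − (-1) = +2.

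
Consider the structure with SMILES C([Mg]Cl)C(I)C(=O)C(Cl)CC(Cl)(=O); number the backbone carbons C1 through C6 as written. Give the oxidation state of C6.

+3

C6 has one bond to C (0), one bond to Cl (+1), a double bond to O (2×+1 = +2).
Oxidation state = 0 + 1 + 2 = +3.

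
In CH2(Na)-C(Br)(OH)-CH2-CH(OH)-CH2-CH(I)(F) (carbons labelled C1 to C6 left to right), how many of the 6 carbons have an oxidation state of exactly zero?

1

Assign +1 per bond to O/N/halogen, −1 per bond to H or an electropositive element, and 0 per bond to carbon. Tallying each carbon:
C1: 1C, 2H, 1Na → 0 − 2 − 1 = -3
C2: 2C, 1O, 1Br → 0 + 1 + 1 = +2
C3: 2C, 2H → 0 − 2 = -2
C4: 2C, 1H, 1O → 0 − 1 + 1 = 0
C5: 2C, 2H → 0 − 2 = -2
C6: 1C, 1H, 1F, 1I → 0 − 1 + 1 + 1 = +1
1 carbon (C4) meets the condition.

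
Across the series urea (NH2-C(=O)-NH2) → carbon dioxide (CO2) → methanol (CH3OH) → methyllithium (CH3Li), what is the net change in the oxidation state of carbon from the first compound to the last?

Carbon oxidation states along the series — urea: +4, carbon dioxide: +4, methanol: -2, methyllithium: -4.
Net change = -4 − (+4) = -8.

-8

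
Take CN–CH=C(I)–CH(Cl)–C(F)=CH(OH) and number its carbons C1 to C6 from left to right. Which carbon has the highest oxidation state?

Bonds to more-electronegative neighbours contribute +1 each, bonds to H or metals contribute −1 each, and C–C bonds contribute 0. Tallying each carbon:
C1: 1C, 3N → 0 + 3 = +3
C2: 3C, 1H → 0 − 1 = -1
C3: 3C, 1I → 0 + 1 = +1
C4: 2C, 1H, 1Cl → 0 − 1 + 1 = 0
C5: 3C, 1F → 0 + 1 = +1
C6: 2C, 1H, 1O → 0 − 1 + 1 = 0
The most oxidised carbon is C1 at +3.

C1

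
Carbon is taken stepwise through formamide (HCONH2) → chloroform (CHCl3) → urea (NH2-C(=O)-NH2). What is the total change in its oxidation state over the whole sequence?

Carbon oxidation states along the series — formamide: +2, chloroform: +2, urea: +4.
Net change = +4 − (+2) = +2.

+2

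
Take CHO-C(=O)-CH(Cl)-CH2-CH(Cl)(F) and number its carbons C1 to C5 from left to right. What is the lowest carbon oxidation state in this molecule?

Each bond to a more electronegative atom (O, N, halogen) counts +1, each bond to a less electronegative atom (H, metal, B, Si) counts −1, and each C–C bond counts 0. Tallying each carbon:
C1: 1C, 1H, 2O → 0 − 1 + 2 = +1
C2: 2C, 2O → 0 + 2 = +2
C3: 2C, 1H, 1Cl → 0 − 1 + 1 = 0
C4: 2C, 2H → 0 − 2 = -2
C5: 1C, 1H, 1F, 1Cl → 0 − 1 + 1 + 1 = +1
The lowest value is -2.

-2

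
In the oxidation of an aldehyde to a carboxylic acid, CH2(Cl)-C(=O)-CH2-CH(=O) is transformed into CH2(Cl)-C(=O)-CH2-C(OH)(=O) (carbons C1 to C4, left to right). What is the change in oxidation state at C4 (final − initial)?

Before: C4 has 1 bond to C, 1 bond to H, 2 bonds to O → oxidation state +1.
After: C4 has 1 bond to C, 3 bonds to O → oxidation state +3.
Δ = +3 − (+1) = +2, so this is an oxidation at C4.

+2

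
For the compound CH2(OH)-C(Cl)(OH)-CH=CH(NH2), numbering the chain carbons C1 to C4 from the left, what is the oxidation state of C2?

Bonds to more-electronegative neighbours contribute +1 each, bonds to H or metals contribute −1 each, and C–C bonds contribute 0.
C2 has one bond to C (0), one bond to C (0), one bond to Cl (+1), one bond to O (+1).
Oxidation state = 0 + 0 + 1 + 1 = +2.

+2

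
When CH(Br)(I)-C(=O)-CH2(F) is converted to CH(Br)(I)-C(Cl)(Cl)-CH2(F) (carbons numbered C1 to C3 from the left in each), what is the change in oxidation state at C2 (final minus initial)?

Before: C2 has 2 bonds to C, 2 bonds to O → oxidation state +2.
After: C2 has 2 bonds to C, 2 bonds to Cl → oxidation state +2.
Δ = +2 − (+2) = 0, so no net redox change at C2.

0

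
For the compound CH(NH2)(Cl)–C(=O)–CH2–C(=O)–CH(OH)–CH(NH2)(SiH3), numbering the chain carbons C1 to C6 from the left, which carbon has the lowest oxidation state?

Assign +1 per bond to O/N/halogen, −1 per bond to H or an electropositive element, and 0 per bond to carbon. Tallying each carbon:
C1: 1C, 1H, 1N, 1Cl → 0 − 1 + 1 + 1 = +1
C2: 2C, 2O → 0 + 2 = +2
C3: 2C, 2H → 0 − 2 = -2
C4: 2C, 2O → 0 + 2 = +2
C5: 2C, 1H, 1O → 0 − 1 + 1 = 0
C6: 1C, 1H, 1N, 1Si → 0 − 1 + 1 − 1 = -1
The most reduced carbon is C3 at -2.

C3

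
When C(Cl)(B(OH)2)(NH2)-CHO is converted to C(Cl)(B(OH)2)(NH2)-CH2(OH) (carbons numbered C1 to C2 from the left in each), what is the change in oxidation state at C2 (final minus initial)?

-2

Before: C2 has 1 bond to C, 1 bond to H, 2 bonds to O → oxidation state +1.
After: C2 has 1 bond to C, 2 bonds to H, 1 bond to O → oxidation state -1.
Δ = -1 − (+1) = -2, so this is a reduction at C2.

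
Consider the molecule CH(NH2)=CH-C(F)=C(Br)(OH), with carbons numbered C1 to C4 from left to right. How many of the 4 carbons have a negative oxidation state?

Tallying each carbon's bonds:
C1: 2C, 1H, 1N → 0 − 1 + 1 = 0
C2: 3C, 1H → 0 − 1 = -1
C3: 3C, 1F → 0 + 1 = +1
C4: 2C, 1O, 1Br → 0 + 1 + 1 = +2
1 carbon (C2) meets the condition.

1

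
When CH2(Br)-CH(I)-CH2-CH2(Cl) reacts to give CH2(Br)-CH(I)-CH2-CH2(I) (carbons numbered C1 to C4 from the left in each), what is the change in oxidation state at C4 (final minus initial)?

0

Before: C4 has 1 bond to C, 2 bonds to H, 1 bond to Cl → oxidation state -1.
After: C4 has 1 bond to C, 2 bonds to H, 1 bond to I → oxidation state -1.
Δ = -1 − (-1) = 0, so no net redox change at C4.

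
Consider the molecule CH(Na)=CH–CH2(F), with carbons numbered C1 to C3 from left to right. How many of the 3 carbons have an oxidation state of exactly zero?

Tallying each carbon's bonds:
C1: 2C, 1H, 1Na → 0 − 1 − 1 = -2
C2: 3C, 1H → 0 − 1 = -1
C3: 1C, 2H, 1F → 0 − 2 + 1 = -1
0 carbons meet the condition.

0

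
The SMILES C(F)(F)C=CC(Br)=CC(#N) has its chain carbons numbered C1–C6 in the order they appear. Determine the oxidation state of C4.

Each bond to a more electronegative atom (O, N, halogen) counts +1, each bond to a less electronegative atom (H, metal, B, Si) counts −1, and each C–C bond counts 0.
C4 has one bond to C (0), a double bond to C (2×0 = 0), one bond to Br (+1).
Oxidation state = 0 + 0 + 1 = +1.

+1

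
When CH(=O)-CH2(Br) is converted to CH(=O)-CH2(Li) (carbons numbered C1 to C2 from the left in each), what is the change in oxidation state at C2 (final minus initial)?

-2

Before: C2 has 1 bond to C, 2 bonds to H, 1 bond to Br → oxidation state -1.
After: C2 has 1 bond to C, 2 bonds to H, 1 bond to Li → oxidation state -3.
Δ = -3 − (-1) = -2, so this is a reduction at C2.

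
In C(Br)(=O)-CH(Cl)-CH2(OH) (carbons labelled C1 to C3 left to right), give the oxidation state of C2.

0

Assign +1 per bond to O/N/halogen, −1 per bond to H or an electropositive element, and 0 per bond to carbon.
C2 has one bond to C (0), one bond to C (0), one bond to H (-1), one bond to Cl (+1).
Oxidation state = 0 + 0 − 1 + 1 = 0.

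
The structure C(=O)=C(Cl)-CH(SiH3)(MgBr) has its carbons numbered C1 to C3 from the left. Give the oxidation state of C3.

Each bond to a more electronegative atom (O, N, halogen) counts +1, each bond to a less electronegative atom (H, metal, B, Si) counts −1, and each C–C bond counts 0.
C3 has one bond to C (0), one bond to Si (-1), one bond to H (-1), one bond to Mg (-1).
Oxidation state = 0 − 1 − 1 − 1 = -3.

-3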